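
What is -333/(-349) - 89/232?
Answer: 46195/80968 ≈ 0.57053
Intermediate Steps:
-333/(-349) - 89/232 = -333*(-1/349) - 89*1/232 = 333/349 - 89/232 = 46195/80968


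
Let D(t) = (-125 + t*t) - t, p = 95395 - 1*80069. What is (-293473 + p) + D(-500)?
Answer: -27772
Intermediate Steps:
p = 15326 (p = 95395 - 80069 = 15326)
D(t) = -125 + t**2 - t (D(t) = (-125 + t**2) - t = -125 + t**2 - t)
(-293473 + p) + D(-500) = (-293473 + 15326) + (-125 + (-500)**2 - 1*(-500)) = -278147 + (-125 + 250000 + 500) = -278147 + 250375 = -27772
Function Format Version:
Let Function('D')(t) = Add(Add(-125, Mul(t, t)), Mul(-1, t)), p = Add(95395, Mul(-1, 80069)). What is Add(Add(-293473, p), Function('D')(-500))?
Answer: -27772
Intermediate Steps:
p = 15326 (p = Add(95395, -80069) = 15326)
Function('D')(t) = Add(-125, Pow(t, 2), Mul(-1, t)) (Function('D')(t) = Add(Add(-125, Pow(t, 2)), Mul(-1, t)) = Add(-125, Pow(t, 2), Mul(-1, t)))
Add(Add(-293473, p), Function('D')(-500)) = Add(Add(-293473, 15326), Add(-125, Pow(-500, 2), Mul(-1, -500))) = Add(-278147, Add(-125, 250000, 500)) = Add(-278147, 250375) = -27772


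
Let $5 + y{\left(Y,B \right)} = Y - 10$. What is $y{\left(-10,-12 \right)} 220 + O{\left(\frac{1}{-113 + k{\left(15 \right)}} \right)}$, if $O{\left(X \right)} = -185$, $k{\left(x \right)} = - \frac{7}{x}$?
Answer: $-5685$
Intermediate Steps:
$y{\left(Y,B \right)} = -15 + Y$ ($y{\left(Y,B \right)} = -5 + \left(Y - 10\right) = -5 + \left(-10 + Y\right) = -15 + Y$)
$y{\left(-10,-12 \right)} 220 + O{\left(\frac{1}{-113 + k{\left(15 \right)}} \right)} = \left(-15 - 10\right) 220 - 185 = \left(-25\right) 220 - 185 = -5500 - 185 = -5685$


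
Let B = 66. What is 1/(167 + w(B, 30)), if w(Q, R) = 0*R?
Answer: 1/167 ≈ 0.0059880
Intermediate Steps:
w(Q, R) = 0
1/(167 + w(B, 30)) = 1/(167 + 0) = 1/167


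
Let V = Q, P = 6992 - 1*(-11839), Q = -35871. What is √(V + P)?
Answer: 4*I*√1065 ≈ 130.54*I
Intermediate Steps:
P = 18831 (P = 6992 + 11839 = 18831)
V = -35871
√(V + P) = √(-35871 + 18831) = √(-17040) = 4*I*√1065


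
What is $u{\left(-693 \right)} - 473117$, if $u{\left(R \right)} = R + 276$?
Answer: $-473534$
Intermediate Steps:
$u{\left(R \right)} = 276 + R$
$u{\left(-693 \right)} - 473117 = \left(276 - 693\right) - 473117 = -417 - 473117 = -473534$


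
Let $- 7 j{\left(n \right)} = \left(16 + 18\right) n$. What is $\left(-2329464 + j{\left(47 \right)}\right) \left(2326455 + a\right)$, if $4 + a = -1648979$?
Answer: $- \frac{11048109045312}{7} \approx -1.5783 \cdot 10^{12}$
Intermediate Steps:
$a = -1648983$ ($a = -4 - 1648979 = -1648983$)
$j{\left(n \right)} = - \frac{34 n}{7}$ ($j{\left(n \right)} = - \frac{\left(16 + 18\right) n}{7} = - \frac{34 n}{7}$)
$\left(-2329464 + j{\left(47 \right)}\right) \left(2326455 + a\right) = \left(-2329464 - \frac{1598}{7}\right) \left(2326455 - 1648983\right) = \left(-2329464 - \frac{1598}{7}\right) 677472 = \left(- \frac{16307846}{7}\right) 677472 = - \frac{11048109045312}{7}$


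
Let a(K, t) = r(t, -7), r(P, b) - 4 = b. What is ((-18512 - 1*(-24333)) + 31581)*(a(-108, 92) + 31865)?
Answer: 1191702524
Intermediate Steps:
r(P, b) = 4 + b
a(K, t) = -3 (a(K, t) = 4 - 7 = -3)
((-18512 - 1*(-24333)) + 31581)*(a(-108, 92) + 31865) = ((-18512 - 1*(-24333)) + 31581)*(-3 + 31865) = ((-18512 + 24333) + 31581)*31862 = (5821 + 31581)*31862 = 37402*31862 = 1191702524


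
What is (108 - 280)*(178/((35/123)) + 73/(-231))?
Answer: -124207564/1155 ≈ -1.0754e+5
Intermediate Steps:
(108 - 280)*(178/((35/123)) + 73/(-231)) = -172*(178/((35*(1/123))) + 73*(-1/231)) = -172*(178/(35/123) - 73/231) = -172*(178*(123/35) - 73/231) = -172*(21894/35 - 73/231) = -172*722137/1155 = -124207564/1155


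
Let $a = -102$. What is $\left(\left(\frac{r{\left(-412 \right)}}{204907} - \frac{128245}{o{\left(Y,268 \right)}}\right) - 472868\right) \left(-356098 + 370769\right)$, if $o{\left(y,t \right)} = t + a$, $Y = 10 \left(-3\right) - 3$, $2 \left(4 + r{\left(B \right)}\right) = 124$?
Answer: $- \frac{236359730418744413}{34014562} \approx -6.9488 \cdot 10^{9}$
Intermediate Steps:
$r{\left(B \right)} = 58$ ($r{\left(B \right)} = -4 + \frac{1}{2} \cdot 124 = -4 + 62 = 58$)
$Y = -33$ ($Y = -30 - 3 = -33$)
$o{\left(y,t \right)} = -102 + t$ ($o{\left(y,t \right)} = t - 102 = -102 + t$)
$\left(\left(\frac{r{\left(-412 \right)}}{204907} - \frac{128245}{o{\left(Y,268 \right)}}\right) - 472868\right) \left(-356098 + 370769\right) = \left(\left(\frac{58}{204907} - \frac{128245}{-102 + 268}\right) - 472868\right) \left(-356098 + 370769\right) = \left(\left(58 \cdot \frac{1}{204907} - \frac{128245}{166}\right) - 472868\right) 14671 = \left(\left(\frac{58}{204907} - \frac{128245}{166}\right) - 472868\right) 14671 = \left(- \frac{26278288587}{34014562} - 472868\right) 14671 = \left(- \frac{16110676192403}{34014562}\right) 14671 = - \frac{236359730418744413}{34014562}$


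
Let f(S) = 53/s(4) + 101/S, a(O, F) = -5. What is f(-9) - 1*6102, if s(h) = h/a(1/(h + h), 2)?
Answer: -222461/36 ≈ -6179.5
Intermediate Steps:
s(h) = -h/5 (s(h) = h/(-5) = h*(-⅕) = -h/5)
f(S) = -265/4 + 101/S (f(S) = 53/((-⅕*4)) + 101/S = 53/(-⅘) + 101/S = 53*(-5/4) + 101/S = -265/4 + 101/S)
f(-9) - 1*6102 = (-265/4 + 101/(-9)) - 1*6102 = (-265/4 + 101*(-⅑)) - 6102 = (-265/4 - 101/9) - 6102 = -2789/36 - 6102 = -222461/36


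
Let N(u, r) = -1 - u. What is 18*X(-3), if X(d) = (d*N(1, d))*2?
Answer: 216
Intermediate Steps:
X(d) = -4*d (X(d) = (d*(-1 - 1*1))*2 = (d*(-1 - 1))*2 = (d*(-2))*2 = -2*d*2 = -4*d)
18*X(-3) = 18*(-4*(-3)) = 18*12 = 216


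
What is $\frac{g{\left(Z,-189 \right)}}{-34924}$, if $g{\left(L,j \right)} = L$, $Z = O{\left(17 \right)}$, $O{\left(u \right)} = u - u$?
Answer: $0$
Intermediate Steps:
$O{\left(u \right)} = 0$
$Z = 0$
$\frac{g{\left(Z,-189 \right)}}{-34924} = \frac{0}{-34924} = 0 \left(- \frac{1}{34924}\right) = 0$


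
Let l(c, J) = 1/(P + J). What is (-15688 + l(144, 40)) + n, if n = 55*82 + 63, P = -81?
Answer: -455716/41 ≈ -11115.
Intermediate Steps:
l(c, J) = 1/(-81 + J)
n = 4573 (n = 4510 + 63 = 4573)
(-15688 + l(144, 40)) + n = (-15688 + 1/(-81 + 40)) + 4573 = (-15688 + 1/(-41)) + 4573 = (-15688 - 1/41) + 4573 = -643209/41 + 4573 = -455716/41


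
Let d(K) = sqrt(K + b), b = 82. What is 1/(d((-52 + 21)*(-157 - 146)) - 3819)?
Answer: -3819/14575286 - 5*sqrt(379)/14575286 ≈ -0.00026870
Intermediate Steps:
d(K) = sqrt(82 + K) (d(K) = sqrt(K + 82) = sqrt(82 + K))
1/(d((-52 + 21)*(-157 - 146)) - 3819) = 1/(sqrt(82 + (-52 + 21)*(-157 - 146)) - 3819) = 1/(sqrt(82 - 31*(-303)) - 3819) = 1/(sqrt(82 + 9393) - 3819) = 1/(sqrt(9475) - 3819) = 1/(5*sqrt(379) - 3819) = 1/(-3819 + 5*sqrt(379))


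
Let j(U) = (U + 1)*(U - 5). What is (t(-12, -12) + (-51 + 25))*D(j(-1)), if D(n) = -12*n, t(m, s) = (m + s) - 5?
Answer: 0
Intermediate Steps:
j(U) = (1 + U)*(-5 + U)
t(m, s) = -5 + m + s
(t(-12, -12) + (-51 + 25))*D(j(-1)) = ((-5 - 12 - 12) + (-51 + 25))*(-12*(-5 + (-1)² - 4*(-1))) = (-29 - 26)*(-12*(-5 + 1 + 4)) = -(-660)*0 = -55*0 = 0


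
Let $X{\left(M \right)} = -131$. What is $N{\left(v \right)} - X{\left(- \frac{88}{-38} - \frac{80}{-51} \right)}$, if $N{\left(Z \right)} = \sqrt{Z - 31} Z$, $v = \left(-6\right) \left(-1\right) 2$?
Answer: $131 + 12 i \sqrt{19} \approx 131.0 + 52.307 i$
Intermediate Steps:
$v = 12$ ($v = 6 \cdot 2 = 12$)
$N{\left(Z \right)} = Z \sqrt{-31 + Z}$ ($N{\left(Z \right)} = \sqrt{-31 + Z} Z = Z \sqrt{-31 + Z}$)
$N{\left(v \right)} - X{\left(- \frac{88}{-38} - \frac{80}{-51} \right)} = 12 \sqrt{-31 + 12} - -131 = 12 \sqrt{-19} + 131 = 12 i \sqrt{19} + 131 = 131 + 12 i \sqrt{19}$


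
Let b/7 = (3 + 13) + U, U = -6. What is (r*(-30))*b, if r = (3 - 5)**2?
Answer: -8400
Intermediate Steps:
r = 4 (r = (-2)**2 = 4)
b = 70 (b = 7*((3 + 13) - 6) = 7*(16 - 6) = 7*10 = 70)
(r*(-30))*b = (4*(-30))*70 = -120*70 = -8400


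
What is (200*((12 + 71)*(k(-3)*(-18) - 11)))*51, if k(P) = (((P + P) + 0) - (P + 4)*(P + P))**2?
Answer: -9312600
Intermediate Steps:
k(P) = (2*P - 2*P*(4 + P))**2 (k(P) = ((2*P + 0) - (4 + P)*2*P)**2 = (2*P - 2*P*(4 + P))**2)
(200*((12 + 71)*(k(-3)*(-18) - 11)))*51 = (200*((12 + 71)*((4*(-3)**2*(3 - 3)**2)*(-18) - 11)))*51 = (200*(83*((4*9*0**2)*(-18) - 11)))*51 = (200*(83*((4*9*0)*(-18) - 11)))*51 = (200*(83*(0*(-18) - 11)))*51 = (200*(83*(0 - 11)))*51 = (200*(83*(-11)))*51 = (200*(-913))*51 = -182600*51 = -9312600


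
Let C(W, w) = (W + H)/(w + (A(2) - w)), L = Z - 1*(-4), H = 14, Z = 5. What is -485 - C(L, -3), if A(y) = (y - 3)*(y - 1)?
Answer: -462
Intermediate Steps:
A(y) = (-1 + y)*(-3 + y) (A(y) = (-3 + y)*(-1 + y) = (-1 + y)*(-3 + y))
L = 9 (L = 5 - 1*(-4) = 5 + 4 = 9)
C(W, w) = -14 - W (C(W, w) = (W + 14)/(w + ((3 + 2² - 4*2) - w)) = (14 + W)/(w + ((3 + 4 - 8) - w)) = (14 + W)/(w + (-1 - w)) = (14 + W)/(-1) = (14 + W)*(-1) = -14 - W)
-485 - C(L, -3) = -485 - (-14 - 1*9) = -485 - (-14 - 9) = -485 - 1*(-23) = -485 + 23 = -462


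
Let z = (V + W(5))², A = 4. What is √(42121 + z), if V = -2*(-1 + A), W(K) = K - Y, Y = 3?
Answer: √42137 ≈ 205.27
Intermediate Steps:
W(K) = -3 + K (W(K) = K - 1*3 = K - 3 = -3 + K)
V = -6 (V = -2*(-1 + 4) = -2*3 = -6)
z = 16 (z = (-6 + (-3 + 5))² = (-6 + 2)² = (-4)² = 16)
√(42121 + z) = √(42121 + 16) = √42137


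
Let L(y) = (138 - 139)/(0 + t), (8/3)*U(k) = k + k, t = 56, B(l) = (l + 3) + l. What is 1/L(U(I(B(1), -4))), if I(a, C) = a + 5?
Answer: -56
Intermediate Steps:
B(l) = 3 + 2*l (B(l) = (3 + l) + l = 3 + 2*l)
I(a, C) = 5 + a
U(k) = 3*k/4 (U(k) = 3*(k + k)/8 = 3*(2*k)/8 = 3*k/4)
L(y) = -1/56 (L(y) = (138 - 139)/(0 + 56) = -1/56)
1/L(U(I(B(1), -4))) = 1/(-1/56) = -56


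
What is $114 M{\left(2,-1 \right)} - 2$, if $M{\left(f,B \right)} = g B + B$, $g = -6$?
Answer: $568$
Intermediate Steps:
$M{\left(f,B \right)} = - 5 B$ ($M{\left(f,B \right)} = - 6 B + B = - 5 B$)
$114 M{\left(2,-1 \right)} - 2 = 114 \left(\left(-5\right) \left(-1\right)\right) - 2 = 114 \cdot 5 - 2 = 570 - 2 = 568$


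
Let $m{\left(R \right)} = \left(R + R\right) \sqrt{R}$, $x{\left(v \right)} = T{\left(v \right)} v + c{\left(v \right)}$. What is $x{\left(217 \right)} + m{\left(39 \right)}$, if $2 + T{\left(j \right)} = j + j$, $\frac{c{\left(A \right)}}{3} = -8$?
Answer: $93720 + 78 \sqrt{39} \approx 94207.0$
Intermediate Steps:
$c{\left(A \right)} = -24$ ($c{\left(A \right)} = 3 \left(-8\right) = -24$)
$T{\left(j \right)} = -2 + 2 j$ ($T{\left(j \right)} = -2 + \left(j + j\right) = -2 + 2 j$)
$x{\left(v \right)} = -24 + v \left(-2 + 2 v\right)$ ($x{\left(v \right)} = \left(-2 + 2 v\right) v - 24 = v \left(-2 + 2 v\right) - 24 = -24 + v \left(-2 + 2 v\right)$)
$m{\left(R \right)} = 2 R^{\frac{3}{2}}$ ($m{\left(R \right)} = 2 R \sqrt{R} = 2 R^{\frac{3}{2}}$)
$x{\left(217 \right)} + m{\left(39 \right)} = \left(-24 + 2 \cdot 217 \left(-1 + 217\right)\right) + 2 \cdot 39^{\frac{3}{2}} = \left(-24 + 2 \cdot 217 \cdot 216\right) + 2 \cdot 39 \sqrt{39} = \left(-24 + 93744\right) + 78 \sqrt{39} = 93720 + 78 \sqrt{39}$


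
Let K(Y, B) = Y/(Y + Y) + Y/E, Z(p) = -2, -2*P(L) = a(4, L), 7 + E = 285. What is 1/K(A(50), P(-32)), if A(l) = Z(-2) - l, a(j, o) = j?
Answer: 278/87 ≈ 3.1954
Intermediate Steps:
E = 278 (E = -7 + 285 = 278)
P(L) = -2 (P(L) = -½*4 = -2)
A(l) = -2 - l
K(Y, B) = ½ + Y/278 (K(Y, B) = Y/(Y + Y) + Y/278 = Y/((2*Y)) + Y*(1/278) = Y*(1/(2*Y)) + Y/278 = ½ + Y/278)
1/K(A(50), P(-32)) = 1/(½ + (-2 - 1*50)/278) = 1/(½ + (-2 - 50)/278) = 1/(½ + (1/278)*(-52)) = 1/(½ - 26/139) = 1/(87/278) = 278/87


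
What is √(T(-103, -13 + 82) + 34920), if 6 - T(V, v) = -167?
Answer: √35093 ≈ 187.33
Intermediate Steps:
T(V, v) = 173 (T(V, v) = 6 - 1*(-167) = 6 + 167 = 173)
√(T(-103, -13 + 82) + 34920) = √(173 + 34920) = √35093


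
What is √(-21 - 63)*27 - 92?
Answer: -92 + 54*I*√21 ≈ -92.0 + 247.46*I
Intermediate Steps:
√(-21 - 63)*27 - 92 = √(-84)*27 - 92 = (2*I*√21)*27 - 92 = 54*I*√21 - 92 = -92 + 54*I*√21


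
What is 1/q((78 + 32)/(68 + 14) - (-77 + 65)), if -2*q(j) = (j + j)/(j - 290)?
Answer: 11343/547 ≈ 20.737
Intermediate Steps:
q(j) = -j/(-290 + j) (q(j) = -(j + j)/(2*(j - 290)) = -2*j/(2*(-290 + j)) = -j/(-290 + j))
1/q((78 + 32)/(68 + 14) - (-77 + 65)) = 1/(-((78 + 32)/(68 + 14) - (-77 + 65))/(-290 + ((78 + 32)/(68 + 14) - (-77 + 65)))) = 1/(-(110/82 - 1*(-12))/(-290 + (110/82 - 1*(-12)))) = 1/(-(110*(1/82) + 12)/(-290 + (110*(1/82) + 12))) = 1/(-(55/41 + 12)/(-290 + (55/41 + 12))) = 1/(-1*547/41/(-290 + 547/41)) = 1/(-1*547/41/(-11343/41)) = 1/(-1*547/41*(-41/11343)) = 1/(547/11343) = 11343/547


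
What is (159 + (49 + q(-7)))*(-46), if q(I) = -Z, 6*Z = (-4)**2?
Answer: -28336/3 ≈ -9445.3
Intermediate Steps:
Z = 8/3 (Z = (1/6)*(-4)**2 = (1/6)*16 = 8/3 ≈ 2.6667)
q(I) = -8/3 (q(I) = -1*8/3 = -8/3)
(159 + (49 + q(-7)))*(-46) = (159 + (49 - 8/3))*(-46) = (159 + 139/3)*(-46) = (616/3)*(-46) = -28336/3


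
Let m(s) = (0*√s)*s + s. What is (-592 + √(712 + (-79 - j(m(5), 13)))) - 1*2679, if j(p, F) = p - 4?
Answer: -3271 + 2*√158 ≈ -3245.9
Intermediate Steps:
m(s) = s (m(s) = 0*s + s = 0 + s = s)
j(p, F) = -4 + p
(-592 + √(712 + (-79 - j(m(5), 13)))) - 1*2679 = (-592 + √(712 + (-79 - (-4 + 5)))) - 1*2679 = (-592 + √(712 + (-79 - 1*1))) - 2679 = (-592 + √(712 + (-79 - 1))) - 2679 = (-592 + √(712 - 80)) - 2679 = (-592 + √632) - 2679 = (-592 + 2*√158) - 2679 = -3271 + 2*√158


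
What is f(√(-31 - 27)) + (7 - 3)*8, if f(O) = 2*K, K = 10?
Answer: 52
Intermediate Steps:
f(O) = 20 (f(O) = 2*10 = 20)
f(√(-31 - 27)) + (7 - 3)*8 = 20 + (7 - 3)*8 = 20 + 4*8 = 20 + 32 = 52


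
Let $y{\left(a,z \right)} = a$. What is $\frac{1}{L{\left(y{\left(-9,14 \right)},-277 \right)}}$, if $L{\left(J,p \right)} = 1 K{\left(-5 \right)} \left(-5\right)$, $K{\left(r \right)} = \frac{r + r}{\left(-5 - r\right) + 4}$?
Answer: $\frac{2}{25} \approx 0.08$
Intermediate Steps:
$K{\left(r \right)} = \frac{2 r}{-1 - r}$
$L{\left(J,p \right)} = \frac{25}{2}$ ($L{\left(J,p \right)} = 1 \left(\left(-2\right) \left(-5\right) \frac{1}{1 - 5}\right) \left(-5\right) = 1 \left(\left(-2\right) \left(-5\right) \frac{1}{-4}\right) \left(-5\right) = 1 \left(\left(-2\right) \left(-5\right) \left(- \frac{1}{4}\right)\right) \left(-5\right) = 1 \left(- \frac{5}{2}\right) \left(-5\right) = \left(- \frac{5}{2}\right) \left(-5\right) = \frac{25}{2}$)
$\frac{1}{L{\left(y{\left(-9,14 \right)},-277 \right)}} = \frac{1}{\frac{25}{2}} = \frac{2}{25}$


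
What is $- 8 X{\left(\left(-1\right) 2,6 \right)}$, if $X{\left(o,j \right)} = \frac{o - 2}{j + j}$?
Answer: $\frac{8}{3} \approx 2.6667$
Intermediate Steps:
$X{\left(o,j \right)} = \frac{-2 + o}{2 j}$
$- 8 X{\left(\left(-1\right) 2,6 \right)} = - 8 \frac{-2 - 2}{2 \cdot 6} = - 8 \cdot \frac{1}{2} \cdot \frac{1}{6} \left(-2 - 2\right) = - 8 \cdot \frac{1}{2} \cdot \frac{1}{6} \left(-4\right) = \left(-8\right) \left(- \frac{1}{3}\right) = \frac{8}{3}$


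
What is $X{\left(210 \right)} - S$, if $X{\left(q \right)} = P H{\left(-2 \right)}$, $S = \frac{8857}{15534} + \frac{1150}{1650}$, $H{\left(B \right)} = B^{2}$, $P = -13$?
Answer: $- \frac{9101969}{170874} \approx -53.267$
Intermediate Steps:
$S = \frac{216521}{170874}$ ($S = 8857 \cdot \frac{1}{15534} + 1150 \cdot \frac{1}{1650} = \frac{8857}{15534} + \frac{23}{33} = \frac{216521}{170874} \approx 1.2671$)
$X{\left(q \right)} = -52$ ($X{\left(q \right)} = - 13 \left(-2\right)^{2} = \left(-13\right) 4 = -52$)
$X{\left(210 \right)} - S = -52 - \frac{216521}{170874} = - \frac{9101969}{170874}$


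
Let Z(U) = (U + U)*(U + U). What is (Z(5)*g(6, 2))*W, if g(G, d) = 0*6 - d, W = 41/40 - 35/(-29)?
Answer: -12945/29 ≈ -446.38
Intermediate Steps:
W = 2589/1160 (W = 41*(1/40) - 35*(-1/29) = 41/40 + 35/29 = 2589/1160 ≈ 2.2319)
g(G, d) = -d (g(G, d) = 0 - d = -d)
Z(U) = 4*U**2 (Z(U) = (2*U)*(2*U) = 4*U**2)
(Z(5)*g(6, 2))*W = ((4*5**2)*(-1*2))*(2589/1160) = ((4*25)*(-2))*(2589/1160) = (100*(-2))*(2589/1160) = -200*2589/1160 = -12945/29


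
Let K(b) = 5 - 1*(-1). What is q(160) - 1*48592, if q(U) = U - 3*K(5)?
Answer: -48450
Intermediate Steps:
K(b) = 6 (K(b) = 5 + 1 = 6)
q(U) = -18 + U (q(U) = U - 3*6 = U - 18 = -18 + U)
q(160) - 1*48592 = (-18 + 160) - 1*48592 = 142 - 48592 = -48450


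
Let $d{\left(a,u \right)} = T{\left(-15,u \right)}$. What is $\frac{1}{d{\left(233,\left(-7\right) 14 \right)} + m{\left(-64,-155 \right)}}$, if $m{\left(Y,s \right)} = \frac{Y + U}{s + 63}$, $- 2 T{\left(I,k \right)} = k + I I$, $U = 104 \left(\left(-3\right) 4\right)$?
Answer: $- \frac{46}{2265} \approx -0.020309$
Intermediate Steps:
$U = -1248$ ($U = 104 \left(-12\right) = -1248$)
$T{\left(I,k \right)} = - \frac{k}{2} - \frac{I^{2}}{2}$ ($T{\left(I,k \right)} = - \frac{k + I I}{2} = - \frac{k + I^{2}}{2} = - \frac{k}{2} - \frac{I^{2}}{2}$)
$m{\left(Y,s \right)} = \frac{-1248 + Y}{63 + s}$ ($m{\left(Y,s \right)} = \frac{Y - 1248}{s + 63} = \frac{-1248 + Y}{63 + s}$)
$d{\left(a,u \right)} = - \frac{225}{2} - \frac{u}{2}$ ($d{\left(a,u \right)} = - \frac{u}{2} - \frac{\left(-15\right)^{2}}{2} = - \frac{u}{2} - \frac{225}{2} = - \frac{225}{2} - \frac{u}{2}$)
$\frac{1}{d{\left(233,\left(-7\right) 14 \right)} + m{\left(-64,-155 \right)}} = \frac{1}{\left(- \frac{225}{2} - \frac{\left(-7\right) 14}{2}\right) + \frac{-1248 - 64}{63 - 155}} = \frac{1}{\left(- \frac{225}{2} - -49\right) + \frac{1}{-92} \left(-1312\right)} = \frac{1}{\left(- \frac{225}{2} + 49\right) - - \frac{328}{23}} = \frac{1}{- \frac{127}{2} + \frac{328}{23}} = \frac{1}{- \frac{2265}{46}} = - \frac{46}{2265}$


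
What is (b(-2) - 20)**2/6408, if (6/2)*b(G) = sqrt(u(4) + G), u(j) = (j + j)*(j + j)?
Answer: (60 - sqrt(62))**2/57672 ≈ 0.047113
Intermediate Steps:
u(j) = 4*j**2 (u(j) = (2*j)*(2*j) = 4*j**2)
b(G) = sqrt(64 + G)/3 (b(G) = sqrt(4*4**2 + G)/3 = sqrt(4*16 + G)/3 = sqrt(64 + G)/3)
(b(-2) - 20)**2/6408 = (sqrt(64 - 2)/3 - 20)**2/6408 = (sqrt(62)/3 - 20)**2*(1/6408) = (-20 + sqrt(62)/3)**2*(1/6408) = (-20 + sqrt(62)/3)**2/6408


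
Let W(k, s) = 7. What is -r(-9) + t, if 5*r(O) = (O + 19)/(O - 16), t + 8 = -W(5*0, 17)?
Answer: -373/25 ≈ -14.920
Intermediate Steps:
t = -15 (t = -8 - 1*7 = -8 - 7 = -15)
r(O) = (19 + O)/(5*(-16 + O)) (r(O) = ((O + 19)/(O - 16))/5 = ((19 + O)/(-16 + O))/5 = (19 + O)/(5*(-16 + O)))
-r(-9) + t = -(19 - 9)/(5*(-16 - 9)) - 15 = -10/(5*(-25)) - 15 = -(-1)*10/(5*25) - 15 = -1*(-2/25) - 15 = 2/25 - 15 = -373/25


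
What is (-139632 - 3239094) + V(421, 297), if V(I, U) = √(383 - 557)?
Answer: -3378726 + I*√174 ≈ -3.3787e+6 + 13.191*I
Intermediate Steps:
V(I, U) = I*√174 (V(I, U) = √(-174) = I*√174)
(-139632 - 3239094) + V(421, 297) = (-139632 - 3239094) + I*√174 = -3378726 + I*√174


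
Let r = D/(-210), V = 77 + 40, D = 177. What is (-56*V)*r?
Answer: 27612/5 ≈ 5522.4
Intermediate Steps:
V = 117
r = -59/70 (r = 177/(-210) = 177*(-1/210) = -59/70 ≈ -0.84286)
(-56*V)*r = -56*117*(-59/70) = -6552*(-59/70) = 27612/5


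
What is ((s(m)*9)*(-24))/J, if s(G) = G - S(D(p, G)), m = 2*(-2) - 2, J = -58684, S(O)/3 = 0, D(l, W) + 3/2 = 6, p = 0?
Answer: -324/14671 ≈ -0.022084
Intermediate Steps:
D(l, W) = 9/2 (D(l, W) = -3/2 + 6 = 9/2)
S(O) = 0 (S(O) = 3*0 = 0)
m = -6 (m = -4 - 2 = -6)
s(G) = G (s(G) = G - 1*0 = G + 0 = G)
((s(m)*9)*(-24))/J = (-6*9*(-24))/(-58684) = -54*(-24)*(-1/58684) = 1296*(-1/58684) = -324/14671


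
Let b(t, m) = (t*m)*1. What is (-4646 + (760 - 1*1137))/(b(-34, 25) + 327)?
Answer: 5023/523 ≈ 9.6042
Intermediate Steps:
b(t, m) = m*t (b(t, m) = (m*t)*1 = m*t)
(-4646 + (760 - 1*1137))/(b(-34, 25) + 327) = (-4646 + (760 - 1*1137))/(25*(-34) + 327) = (-4646 + (760 - 1137))/(-850 + 327) = (-4646 - 377)/(-523) = -5023*(-1/523) = 5023/523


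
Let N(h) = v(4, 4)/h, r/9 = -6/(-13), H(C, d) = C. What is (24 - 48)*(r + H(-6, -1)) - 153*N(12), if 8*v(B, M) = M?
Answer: 3945/104 ≈ 37.933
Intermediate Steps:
v(B, M) = M/8
r = 54/13 (r = 9*(-6/(-13)) = 9*(-6*(-1/13)) = 9*(6/13) = 54/13 ≈ 4.1538)
N(h) = 1/(2*h) (N(h) = ((1/8)*4)/h = 1/(2*h))
(24 - 48)*(r + H(-6, -1)) - 153*N(12) = (24 - 48)*(54/13 - 6) - 153/(2*12) = -24*(-24/13) - 153/(2*12) = 576/13 - 153*1/24 = 576/13 - 51/8 = 3945/104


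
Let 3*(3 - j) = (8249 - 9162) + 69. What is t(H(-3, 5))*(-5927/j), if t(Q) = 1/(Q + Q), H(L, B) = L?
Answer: 5927/1706 ≈ 3.4742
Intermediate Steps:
j = 853/3 (j = 3 - ((8249 - 9162) + 69)/3 = 3 - (-913 + 69)/3 = 3 - 1/3*(-844) = 3 + 844/3 = 853/3 ≈ 284.33)
t(Q) = 1/(2*Q)
t(H(-3, 5))*(-5927/j) = ((1/2)/(-3))*(-5927/853/3) = ((1/2)*(-1/3))*(-5927*3/853) = -1/6*(-17781/853) = 5927/1706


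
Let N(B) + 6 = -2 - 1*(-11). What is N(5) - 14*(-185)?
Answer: 2593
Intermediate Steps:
N(B) = 3 (N(B) = -6 + (-2 - 1*(-11)) = -6 + (-2 + 11) = -6 + 9 = 3)
N(5) - 14*(-185) = 3 - 14*(-185) = 3 + 2590 = 2593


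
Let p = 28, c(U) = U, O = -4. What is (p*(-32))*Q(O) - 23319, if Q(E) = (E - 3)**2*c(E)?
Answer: 152297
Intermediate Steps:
Q(E) = E*(-3 + E)**2 (Q(E) = (E - 3)**2*E = (-3 + E)**2*E = E*(-3 + E)**2)
(p*(-32))*Q(O) - 23319 = (28*(-32))*(-4*(-3 - 4)**2) - 23319 = -(-3584)*(-7)**2 - 23319 = -(-3584)*49 - 23319 = -896*(-196) - 23319 = 175616 - 23319 = 152297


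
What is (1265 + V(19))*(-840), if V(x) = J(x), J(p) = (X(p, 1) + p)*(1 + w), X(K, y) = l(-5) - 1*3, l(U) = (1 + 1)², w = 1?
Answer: -1096200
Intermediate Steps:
l(U) = 4 (l(U) = 2² = 4)
X(K, y) = 1 (X(K, y) = 4 - 1*3 = 4 - 3 = 1)
J(p) = 2 + 2*p (J(p) = (1 + p)*(1 + 1) = (1 + p)*2 = 2 + 2*p)
V(x) = 2 + 2*x
(1265 + V(19))*(-840) = (1265 + (2 + 2*19))*(-840) = (1265 + (2 + 38))*(-840) = (1265 + 40)*(-840) = 1305*(-840) = -1096200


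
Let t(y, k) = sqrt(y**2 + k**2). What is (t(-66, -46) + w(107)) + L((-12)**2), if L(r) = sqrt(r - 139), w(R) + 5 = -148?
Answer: -153 + sqrt(5) + 2*sqrt(1618) ≈ -70.315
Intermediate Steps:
w(R) = -153 (w(R) = -5 - 148 = -153)
t(y, k) = sqrt(k**2 + y**2)
L(r) = sqrt(-139 + r)
(t(-66, -46) + w(107)) + L((-12)**2) = (sqrt((-46)**2 + (-66)**2) - 153) + sqrt(-139 + (-12)**2) = (sqrt(2116 + 4356) - 153) + sqrt(-139 + 144) = (sqrt(6472) - 153) + sqrt(5) = (2*sqrt(1618) - 153) + sqrt(5) = (-153 + 2*sqrt(1618)) + sqrt(5) = -153 + sqrt(5) + 2*sqrt(1618)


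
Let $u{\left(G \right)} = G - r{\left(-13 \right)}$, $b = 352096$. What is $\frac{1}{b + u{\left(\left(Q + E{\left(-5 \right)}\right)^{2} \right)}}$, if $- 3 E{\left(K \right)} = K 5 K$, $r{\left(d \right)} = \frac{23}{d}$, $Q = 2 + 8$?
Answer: $\frac{117}{41312764} \approx 2.8321 \cdot 10^{-6}$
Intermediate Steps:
$Q = 10$
$E{\left(K \right)} = - \frac{5 K^{2}}{3}$ ($E{\left(K \right)} = - \frac{K 5 K}{3} = - \frac{5 K K}{3} = - \frac{5 K^{2}}{3}$)
$u{\left(G \right)} = \frac{23}{13} + G$ ($u{\left(G \right)} = G - \frac{23}{-13} = G - 23 \left(- \frac{1}{13}\right) = G - - \frac{23}{13} = G + \frac{23}{13} = \frac{23}{13} + G$)
$\frac{1}{b + u{\left(\left(Q + E{\left(-5 \right)}\right)^{2} \right)}} = \frac{1}{352096 + \left(\frac{23}{13} + \left(10 - \frac{5 \left(-5\right)^{2}}{3}\right)^{2}\right)} = \frac{1}{352096 + \left(\frac{23}{13} + \left(10 - \frac{125}{3}\right)^{2}\right)} = \frac{1}{352096 + \left(\frac{23}{13} + \left(- \frac{95}{3}\right)^{2}\right)} = \frac{1}{352096 + \left(\frac{23}{13} + \frac{9025}{9}\right)} = \frac{1}{352096 + \frac{117532}{117}} = \frac{1}{\frac{41312764}{117}} = \frac{117}{41312764}$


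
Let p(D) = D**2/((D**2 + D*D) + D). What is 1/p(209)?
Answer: 419/209 ≈ 2.0048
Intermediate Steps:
p(D) = D**2/(D + 2*D**2) (p(D) = D**2/((D**2 + D**2) + D) = D**2/(2*D**2 + D) = D**2/(D + 2*D**2))
1/p(209) = 1/(209/(1 + 2*209)) = 1/(209/(1 + 418)) = 1/(209/419) = 419/209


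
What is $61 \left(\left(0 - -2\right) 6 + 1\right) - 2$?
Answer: $791$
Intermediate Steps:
$61 \left(\left(0 - -2\right) 6 + 1\right) - 2 = 61 \left(\left(0 + 2\right) 6 + 1\right) - 2 = 61 \left(2 \cdot 6 + 1\right) - 2 = 61 \left(12 + 1\right) - 2 = 61 \cdot 13 - 2 = 793 - 2 = 791$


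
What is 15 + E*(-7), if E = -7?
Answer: 64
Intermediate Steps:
15 + E*(-7) = 15 - 7*(-7) = 15 + 49 = 64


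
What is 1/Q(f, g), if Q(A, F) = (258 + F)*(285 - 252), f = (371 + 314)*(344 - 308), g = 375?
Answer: 1/20889 ≈ 4.7872e-5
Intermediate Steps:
f = 24660 (f = 685*36 = 24660)
Q(A, F) = 8514 + 33*F (Q(A, F) = (258 + F)*33 = 8514 + 33*F)
1/Q(f, g) = 1/(8514 + 33*375) = 1/(8514 + 12375) = 1/20889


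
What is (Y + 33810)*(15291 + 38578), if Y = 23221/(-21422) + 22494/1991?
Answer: 77704565812884913/42651202 ≈ 1.8219e+9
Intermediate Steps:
Y = 435633457/42651202 (Y = 23221*(-1/21422) + 22494*(1/1991) = -23221/21422 + 22494/1991 = 435633457/42651202 ≈ 10.214)
(Y + 33810)*(15291 + 38578) = (435633457/42651202 + 33810)*(15291 + 38578) = (1442472773077/42651202)*53869 = 77704565812884913/42651202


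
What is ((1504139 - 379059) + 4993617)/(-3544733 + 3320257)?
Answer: -6118697/224476 ≈ -27.258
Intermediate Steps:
((1504139 - 379059) + 4993617)/(-3544733 + 3320257) = (1125080 + 4993617)/(-224476) = 6118697*(-1/224476) = -6118697/224476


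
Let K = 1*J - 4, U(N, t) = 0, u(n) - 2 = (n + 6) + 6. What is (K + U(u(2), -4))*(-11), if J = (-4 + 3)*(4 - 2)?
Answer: 66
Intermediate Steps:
J = -2 (J = -1*2 = -2)
u(n) = 14 + n (u(n) = 2 + ((n + 6) + 6) = 2 + ((6 + n) + 6) = 2 + (12 + n) = 14 + n)
K = -6 (K = 1*(-2) - 4 = -2 - 4 = -6)
(K + U(u(2), -4))*(-11) = (-6 + 0)*(-11) = -6*(-11) = 66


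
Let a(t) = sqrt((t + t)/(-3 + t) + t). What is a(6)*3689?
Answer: 3689*sqrt(10) ≈ 11666.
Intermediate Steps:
a(t) = sqrt(t + 2*t/(-3 + t)) (a(t) = sqrt((2*t)/(-3 + t) + t) = sqrt(2*t/(-3 + t) + t) = sqrt(t + 2*t/(-3 + t)))
a(6)*3689 = sqrt(6*(-1 + 6)/(-3 + 6))*3689 = sqrt(6*5/3)*3689 = sqrt(6*(1/3)*5)*3689 = sqrt(10)*3689 = 3689*sqrt(10)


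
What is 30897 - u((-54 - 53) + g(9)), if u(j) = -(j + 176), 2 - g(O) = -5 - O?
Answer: 30982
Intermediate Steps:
g(O) = 7 + O (g(O) = 2 - (-5 - O) = 2 + (5 + O) = 7 + O)
u(j) = -176 - j (u(j) = -(176 + j) = -176 - j)
30897 - u((-54 - 53) + g(9)) = 30897 - (-176 - ((-54 - 53) + (7 + 9))) = 30897 - (-176 - (-107 + 16)) = 30897 - (-176 - 1*(-91)) = 30897 - (-176 + 91) = 30897 - 1*(-85) = 30897 + 85 = 30982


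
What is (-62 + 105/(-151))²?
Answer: 89624089/22801 ≈ 3930.7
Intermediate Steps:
(-62 + 105/(-151))² = (-62 + 105*(-1/151))² = (-62 - 105/151)² = (-9467/151)² = 89624089/22801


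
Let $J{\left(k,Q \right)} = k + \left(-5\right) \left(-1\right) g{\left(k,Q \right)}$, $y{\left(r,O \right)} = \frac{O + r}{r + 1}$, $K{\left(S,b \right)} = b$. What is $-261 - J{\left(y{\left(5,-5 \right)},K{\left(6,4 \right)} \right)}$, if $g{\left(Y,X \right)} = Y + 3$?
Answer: $-276$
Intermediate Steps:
$y{\left(r,O \right)} = \frac{O + r}{1 + r}$
$g{\left(Y,X \right)} = 3 + Y$
$J{\left(k,Q \right)} = 15 + 6 k$ ($J{\left(k,Q \right)} = k + \left(-5\right) \left(-1\right) \left(3 + k\right) = k + 5 \left(3 + k\right) = k + \left(15 + 5 k\right) = 15 + 6 k$)
$-261 - J{\left(y{\left(5,-5 \right)},K{\left(6,4 \right)} \right)} = -261 - \left(15 + 6 \frac{-5 + 5}{1 + 5}\right) = -261 - \left(15 + 6 \cdot \frac{1}{6} \cdot 0\right) = -261 - \left(15 + 6 \cdot 0\right) = -261 - \left(15 + 0\right) = -261 - 15 = -276$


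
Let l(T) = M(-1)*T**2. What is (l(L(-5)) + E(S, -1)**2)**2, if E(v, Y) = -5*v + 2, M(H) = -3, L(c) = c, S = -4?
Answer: 167281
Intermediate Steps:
E(v, Y) = 2 - 5*v
l(T) = -3*T**2
(l(L(-5)) + E(S, -1)**2)**2 = (-3*(-5)**2 + (2 - 5*(-4))**2)**2 = (-3*25 + (2 + 20)**2)**2 = (-75 + 22**2)**2 = (-75 + 484)**2 = 409**2 = 167281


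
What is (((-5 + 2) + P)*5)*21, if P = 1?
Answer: -210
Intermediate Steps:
(((-5 + 2) + P)*5)*21 = (((-5 + 2) + 1)*5)*21 = ((-3 + 1)*5)*21 = -2*5*21 = -10*21 = -210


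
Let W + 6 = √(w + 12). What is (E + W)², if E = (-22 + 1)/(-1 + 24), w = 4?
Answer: 4489/529 ≈ 8.4858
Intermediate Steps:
E = -21/23 ≈ -0.91304
W = -2 (W = -6 + √(4 + 12) = -6 + √16 = -6 + 4 = -2)
(E + W)² = (-21/23 - 2)² = (-67/23)² = 4489/529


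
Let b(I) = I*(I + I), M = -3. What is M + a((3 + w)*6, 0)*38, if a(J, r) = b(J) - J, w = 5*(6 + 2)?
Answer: 5049057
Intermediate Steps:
w = 40 (w = 5*8 = 40)
b(I) = 2*I² (b(I) = I*(2*I) = 2*I²)
a(J, r) = -J + 2*J² (a(J, r) = 2*J² - J = -J + 2*J²)
M + a((3 + w)*6, 0)*38 = -3 + (((3 + 40)*6)*(-1 + 2*((3 + 40)*6)))*38 = -3 + ((43*6)*(-1 + 2*(43*6)))*38 = -3 + (258*(-1 + 2*258))*38 = -3 + (258*(-1 + 516))*38 = -3 + (258*515)*38 = -3 + 132870*38 = -3 + 5049060 = 5049057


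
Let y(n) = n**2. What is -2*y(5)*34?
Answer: -1700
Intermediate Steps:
-2*y(5)*34 = -2*5**2*34 = -2*25*34 = -50*34 = -1700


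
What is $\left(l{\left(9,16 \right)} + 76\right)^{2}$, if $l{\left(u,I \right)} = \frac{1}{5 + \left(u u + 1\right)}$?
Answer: $\frac{43731769}{7569} \approx 5777.8$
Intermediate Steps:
$l{\left(u,I \right)} = \frac{1}{6 + u^{2}}$ ($l{\left(u,I \right)} = \frac{1}{5 + \left(u^{2} + 1\right)} = \frac{1}{5 + \left(1 + u^{2}\right)} = \frac{1}{6 + u^{2}}$)
$\left(l{\left(9,16 \right)} + 76\right)^{2} = \left(\frac{1}{6 + 9^{2}} + 76\right)^{2} = \left(\frac{1}{6 + 81} + 76\right)^{2} = \left(\frac{1}{87} + 76\right)^{2} = \left(\frac{6613}{87}\right)^{2} = \frac{43731769}{7569}$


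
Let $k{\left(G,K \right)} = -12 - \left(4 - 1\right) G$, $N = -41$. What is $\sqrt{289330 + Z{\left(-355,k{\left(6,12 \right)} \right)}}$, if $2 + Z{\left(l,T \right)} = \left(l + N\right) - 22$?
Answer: $\sqrt{288910} \approx 537.5$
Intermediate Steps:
$k{\left(G,K \right)} = -12 - 3 G$
$Z{\left(l,T \right)} = -65 + l$ ($Z{\left(l,T \right)} = -2 + \left(\left(l - 41\right) - 22\right) = -2 + \left(\left(-41 + l\right) - 22\right) = -2 + \left(-63 + l\right) = -65 + l$)
$\sqrt{289330 + Z{\left(-355,k{\left(6,12 \right)} \right)}} = \sqrt{289330 - 420} = \sqrt{288910}$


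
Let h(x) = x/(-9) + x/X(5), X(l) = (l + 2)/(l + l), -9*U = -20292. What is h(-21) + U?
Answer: 2227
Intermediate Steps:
U = 6764/3 (U = -⅑*(-20292) = 6764/3 ≈ 2254.7)
X(l) = (2 + l)/(2*l) (X(l) = (2 + l)/((2*l)) = (2 + l)*(1/(2*l)) = (2 + l)/(2*l))
h(x) = 83*x/63 (h(x) = x/(-9) + x/(((½)*(2 + 5)/5)) = x*(-⅑) + x/(((½)*(⅕)*7)) = -x/9 + x/(7/10) = -x/9 + x*(10/7) = -x/9 + 10*x/7 = 83*x/63)
h(-21) + U = (83/63)*(-21) + 6764/3 = -83/3 + 6764/3 = 2227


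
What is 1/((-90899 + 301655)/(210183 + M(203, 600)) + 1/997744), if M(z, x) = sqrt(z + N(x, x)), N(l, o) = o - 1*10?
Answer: 5512216041571347630544/5527248946162102394227 + 26225767697281152*sqrt(793)/5527248946162102394227 ≈ 0.99741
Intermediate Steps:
N(l, o) = -10 + o (N(l, o) = o - 10 = -10 + o)
M(z, x) = sqrt(-10 + x + z) (M(z, x) = sqrt(z + (-10 + x)) = sqrt(-10 + x + z))
1/((-90899 + 301655)/(210183 + M(203, 600)) + 1/997744) = 1/((-90899 + 301655)/(210183 + sqrt(-10 + 600 + 203)) + 1/997744) = 1/(210756/(210183 + sqrt(793)) + 1/997744) = 1/(1/997744 + 210756/(210183 + sqrt(793)))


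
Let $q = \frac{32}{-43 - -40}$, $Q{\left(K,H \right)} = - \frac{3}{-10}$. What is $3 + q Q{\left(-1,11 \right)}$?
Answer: $- \frac{1}{5} \approx -0.2$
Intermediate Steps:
$Q{\left(K,H \right)} = \frac{3}{10}$ ($Q{\left(K,H \right)} = \left(-3\right) \left(- \frac{1}{10}\right) = \frac{3}{10}$)
$q = - \frac{32}{3}$ ($q = \frac{32}{-43 + 40} = \frac{32}{-3} = 32 \left(- \frac{1}{3}\right) = - \frac{32}{3} \approx -10.667$)
$3 + q Q{\left(-1,11 \right)} = 3 - \frac{16}{5} = - \frac{1}{5}$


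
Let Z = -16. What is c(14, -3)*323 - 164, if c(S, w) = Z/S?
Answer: -3732/7 ≈ -533.14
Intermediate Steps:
c(S, w) = -16/S
c(14, -3)*323 - 164 = -16/14*323 - 164 = -16*1/14*323 - 164 = -8/7*323 - 164 = -2584/7 - 164 = -3732/7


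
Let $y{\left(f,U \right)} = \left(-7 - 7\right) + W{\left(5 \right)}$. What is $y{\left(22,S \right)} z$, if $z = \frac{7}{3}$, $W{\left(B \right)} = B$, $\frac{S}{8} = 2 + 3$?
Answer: $-21$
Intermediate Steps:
$S = 40$ ($S = 8 \left(2 + 3\right) = 8 \cdot 5 = 40$)
$z = \frac{7}{3}$ ($z = 7 \cdot \frac{1}{3} = \frac{7}{3} \approx 2.3333$)
$y{\left(f,U \right)} = -9$ ($y{\left(f,U \right)} = \left(-7 - 7\right) + 5 = -14 + 5 = -9$)
$y{\left(22,S \right)} z = \left(-9\right) \frac{7}{3} = -21$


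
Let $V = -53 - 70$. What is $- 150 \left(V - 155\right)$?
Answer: $41700$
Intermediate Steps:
$V = -123$
$- 150 \left(V - 155\right) = - 150 \left(-123 - 155\right) = \left(-150\right) \left(-278\right) = 41700$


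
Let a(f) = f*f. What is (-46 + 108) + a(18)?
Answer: 386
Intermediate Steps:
a(f) = f²
(-46 + 108) + a(18) = (-46 + 108) + 18² = 62 + 324 = 386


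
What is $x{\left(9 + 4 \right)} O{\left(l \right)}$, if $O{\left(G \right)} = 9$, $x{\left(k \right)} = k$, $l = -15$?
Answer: $117$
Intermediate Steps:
$x{\left(9 + 4 \right)} O{\left(l \right)} = \left(9 + 4\right) 9 = 13 \cdot 9 = 117$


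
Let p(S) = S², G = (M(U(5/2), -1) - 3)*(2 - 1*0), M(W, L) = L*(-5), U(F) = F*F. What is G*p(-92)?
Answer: 33856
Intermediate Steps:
U(F) = F²
M(W, L) = -5*L
G = 4 (G = (-5*(-1) - 3)*(2 - 1*0) = (5 - 3)*(2 + 0) = 2*2 = 4)
G*p(-92) = 4*(-92)² = 4*8464 = 33856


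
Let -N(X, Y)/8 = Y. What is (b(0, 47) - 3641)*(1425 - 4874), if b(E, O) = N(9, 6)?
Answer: 12723361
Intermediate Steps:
N(X, Y) = -8*Y
b(E, O) = -48 (b(E, O) = -8*6 = -48)
(b(0, 47) - 3641)*(1425 - 4874) = (-48 - 3641)*(1425 - 4874) = -3689*(-3449) = 12723361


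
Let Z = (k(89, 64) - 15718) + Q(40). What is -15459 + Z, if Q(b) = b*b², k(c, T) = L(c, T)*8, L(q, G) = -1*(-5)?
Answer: 32863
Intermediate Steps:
L(q, G) = 5
k(c, T) = 40 (k(c, T) = 5*8 = 40)
Q(b) = b³
Z = 48322 (Z = (40 - 15718) + 40³ = -15678 + 64000 = 48322)
-15459 + Z = -15459 + 48322 = 32863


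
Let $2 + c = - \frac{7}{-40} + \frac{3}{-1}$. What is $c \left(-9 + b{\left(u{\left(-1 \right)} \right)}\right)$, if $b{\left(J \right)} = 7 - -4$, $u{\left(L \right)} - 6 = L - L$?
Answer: $- \frac{193}{20} \approx -9.65$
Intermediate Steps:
$u{\left(L \right)} = 6$ ($u{\left(L \right)} = 6 + \left(L - L\right) = 6 + 0 = 6$)
$c = - \frac{193}{40}$ ($c = -2 + \left(- \frac{7}{-40} + \frac{3}{-1}\right) = -2 + \left(\left(-7\right) \left(- \frac{1}{40}\right) + 3 \left(-1\right)\right) = -2 + \left(\frac{7}{40} - 3\right) = -2 - \frac{113}{40} = - \frac{193}{40} \approx -4.825$)
$b{\left(J \right)} = 11$ ($b{\left(J \right)} = 7 + 4 = 11$)
$c \left(-9 + b{\left(u{\left(-1 \right)} \right)}\right) = - \frac{193 \left(-9 + 11\right)}{40} = \left(- \frac{193}{40}\right) 2 = - \frac{193}{20}$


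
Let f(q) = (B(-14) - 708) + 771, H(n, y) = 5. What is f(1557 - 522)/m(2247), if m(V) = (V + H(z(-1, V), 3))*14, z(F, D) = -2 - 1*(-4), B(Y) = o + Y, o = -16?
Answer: 33/31528 ≈ 0.0010467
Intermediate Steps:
B(Y) = -16 + Y
z(F, D) = 2 (z(F, D) = -2 + 4 = 2)
f(q) = 33 (f(q) = ((-16 - 14) - 708) + 771 = (-30 - 708) + 771 = -738 + 771 = 33)
m(V) = 70 + 14*V (m(V) = (V + 5)*14 = (5 + V)*14 = 70 + 14*V)
f(1557 - 522)/m(2247) = 33/(70 + 14*2247) = 33/(70 + 31458) = 33/31528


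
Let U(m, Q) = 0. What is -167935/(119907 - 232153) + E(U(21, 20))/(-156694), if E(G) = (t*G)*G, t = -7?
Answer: 167935/112246 ≈ 1.4961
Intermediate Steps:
E(G) = -7*G**2 (E(G) = (-7*G)*G = -7*G**2)
-167935/(119907 - 232153) + E(U(21, 20))/(-156694) = -167935/(119907 - 232153) - 7*0**2/(-156694) = -167935/(-112246) - 7*0*(-1/156694) = -167935*(-1/112246) + 0*(-1/156694) = 167935/112246 + 0 = 167935/112246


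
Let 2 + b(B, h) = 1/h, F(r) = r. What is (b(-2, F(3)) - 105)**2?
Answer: 102400/9 ≈ 11378.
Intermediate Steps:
b(B, h) = -2 + 1/h
(b(-2, F(3)) - 105)**2 = ((-2 + 1/3) - 105)**2 = (-5/3 - 105)**2 = (-320/3)**2 = 102400/9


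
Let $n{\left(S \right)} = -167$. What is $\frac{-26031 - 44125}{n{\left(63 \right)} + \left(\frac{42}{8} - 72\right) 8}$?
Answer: $\frac{70156}{701} \approx 100.08$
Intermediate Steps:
$\frac{-26031 - 44125}{n{\left(63 \right)} + \left(\frac{42}{8} - 72\right) 8} = \frac{-26031 - 44125}{-167 + \left(\frac{42}{8} - 72\right) 8} = - \frac{70156}{-167 + \left(42 \cdot \frac{1}{8} - 72\right) 8} = - \frac{70156}{-167 + \left(\frac{21}{4} - 72\right) 8} = - \frac{70156}{-167 - 534} = - \frac{70156}{-701} = \left(-70156\right) \left(- \frac{1}{701}\right) = \frac{70156}{701}$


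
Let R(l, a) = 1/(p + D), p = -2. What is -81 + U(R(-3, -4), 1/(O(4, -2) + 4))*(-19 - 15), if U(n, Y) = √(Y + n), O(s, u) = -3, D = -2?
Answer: -81 - 17*√3 ≈ -110.44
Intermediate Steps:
R(l, a) = -¼ (R(l, a) = 1/(-2 - 2) = 1/(-4) = -¼)
-81 + U(R(-3, -4), 1/(O(4, -2) + 4))*(-19 - 15) = -81 + √(1/(-3 + 4) - ¼)*(-19 - 15) = -81 + √(1/1 - ¼)*(-34) = -81 + √(1 - ¼)*(-34) = -81 + √(¾)*(-34) = -81 + (√3/2)*(-34) = -81 - 17*√3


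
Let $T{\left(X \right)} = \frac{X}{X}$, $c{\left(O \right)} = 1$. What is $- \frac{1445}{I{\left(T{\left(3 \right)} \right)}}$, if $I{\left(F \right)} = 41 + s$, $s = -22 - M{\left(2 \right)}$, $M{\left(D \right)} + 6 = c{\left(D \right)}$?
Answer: $- \frac{1445}{24} \approx -60.208$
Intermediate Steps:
$T{\left(X \right)} = 1$
$M{\left(D \right)} = -5$ ($M{\left(D \right)} = -6 + 1 = -5$)
$s = -17$ ($s = -22 - -5 = -22 + 5 = -17$)
$I{\left(F \right)} = 24$ ($I{\left(F \right)} = 41 - 17 = 24$)
$- \frac{1445}{I{\left(T{\left(3 \right)} \right)}} = - \frac{1445}{24}$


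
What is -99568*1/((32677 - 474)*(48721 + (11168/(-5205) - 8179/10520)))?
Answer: -1090401029760/17181178028819527 ≈ -6.3465e-5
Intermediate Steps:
-99568*1/((32677 - 474)*(48721 + (11168/(-5205) - 8179/10520))) = -99568*1/(32203*(48721 + (11168*(-1/5205) - 8179*1/10520))) = -99568*1/(32203*(48721 + (-11168/5205 - 8179/10520))) = -99568*1/(32203*(48721 - 32011811/10951320)) = -99568/(32203*(533527249909/10951320)) = -99568/17181178028819527/10951320 = -99568*10951320/17181178028819527 = -1090401029760/17181178028819527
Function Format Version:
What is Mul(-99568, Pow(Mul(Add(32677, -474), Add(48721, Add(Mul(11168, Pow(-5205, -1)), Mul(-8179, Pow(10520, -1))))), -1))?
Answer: Rational(-1090401029760, 17181178028819527) ≈ -6.3465e-5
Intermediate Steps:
Mul(-99568, Pow(Mul(Add(32677, -474), Add(48721, Add(Mul(11168, Pow(-5205, -1)), Mul(-8179, Pow(10520, -1))))), -1)) = Mul(-99568, Pow(Mul(32203, Add(48721, Add(Mul(11168, Rational(-1, 5205)), Mul(-8179, Rational(1, 10520))))), -1)) = Mul(-99568, Pow(Mul(32203, Add(48721, Add(Rational(-11168, 5205), Rational(-8179, 10520)))), -1)) = Mul(-99568, Pow(Mul(32203, Add(48721, Rational(-32011811, 10951320))), -1)) = Mul(-99568, Pow(Mul(32203, Rational(533527249909, 10951320)), -1)) = Mul(-99568, Pow(Rational(17181178028819527, 10951320), -1)) = Mul(-99568, Rational(10951320, 17181178028819527)) = Rational(-1090401029760, 17181178028819527)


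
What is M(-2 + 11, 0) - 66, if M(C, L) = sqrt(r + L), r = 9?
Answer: -63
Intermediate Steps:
M(C, L) = sqrt(9 + L)
M(-2 + 11, 0) - 66 = sqrt(9 + 0) - 66 = sqrt(9) - 66 = 3 - 66 = -63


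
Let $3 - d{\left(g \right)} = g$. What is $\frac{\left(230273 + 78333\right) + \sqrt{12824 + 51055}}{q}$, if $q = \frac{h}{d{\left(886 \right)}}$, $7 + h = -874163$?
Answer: $\frac{154303}{495} + \frac{\sqrt{63879}}{990} \approx 311.98$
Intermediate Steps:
$h = -874170$ ($h = -7 - 874163 = -874170$)
$d{\left(g \right)} = 3 - g$
$q = 990$ ($q = - \frac{874170}{3 - 886} = - \frac{874170}{-883} = \left(-874170\right) \left(- \frac{1}{883}\right) = 990$)
$\frac{\left(230273 + 78333\right) + \sqrt{12824 + 51055}}{q} = \frac{\left(230273 + 78333\right) + \sqrt{12824 + 51055}}{990} = \left(308606 + \sqrt{63879}\right) \frac{1}{990} = \frac{154303}{495} + \frac{\sqrt{63879}}{990}$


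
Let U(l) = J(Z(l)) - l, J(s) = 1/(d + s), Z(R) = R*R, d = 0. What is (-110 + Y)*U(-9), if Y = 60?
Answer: -36500/81 ≈ -450.62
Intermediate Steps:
Z(R) = R²
J(s) = 1/s (J(s) = 1/(0 + s) = 1/s)
U(l) = l⁻² - l (U(l) = 1/(l²) - l = l⁻² - l)
(-110 + Y)*U(-9) = (-110 + 60)*((-9)⁻² - 1*(-9)) = -50*(1/81 + 9) = -50*730/81 = -36500/81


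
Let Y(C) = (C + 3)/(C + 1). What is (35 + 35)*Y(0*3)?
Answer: 210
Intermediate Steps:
Y(C) = (3 + C)/(1 + C)
(35 + 35)*Y(0*3) = (35 + 35)*((3 + 0*3)/(1 + 0*3)) = 70*((3 + 0)/(1 + 0)) = 70*(3/1) = 70*(1*3) = 70*3 = 210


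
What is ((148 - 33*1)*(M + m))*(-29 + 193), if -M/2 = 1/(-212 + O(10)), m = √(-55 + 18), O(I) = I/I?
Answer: 37720/211 + 18860*I*√37 ≈ 178.77 + 1.1472e+5*I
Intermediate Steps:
O(I) = 1
m = I*√37 (m = √(-37) = I*√37 ≈ 6.0828*I)
M = 2/211 (M = -2/(-212 + 1) = -2/(-211) = -2*(-1/211) = 2/211 ≈ 0.0094787)
((148 - 33*1)*(M + m))*(-29 + 193) = ((148 - 33*1)*(2/211 + I*√37))*(-29 + 193) = ((148 - 33)*(2/211 + I*√37))*164 = (115*(2/211 + I*√37))*164 = (230/211 + 115*I*√37)*164 = 37720/211 + 18860*I*√37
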